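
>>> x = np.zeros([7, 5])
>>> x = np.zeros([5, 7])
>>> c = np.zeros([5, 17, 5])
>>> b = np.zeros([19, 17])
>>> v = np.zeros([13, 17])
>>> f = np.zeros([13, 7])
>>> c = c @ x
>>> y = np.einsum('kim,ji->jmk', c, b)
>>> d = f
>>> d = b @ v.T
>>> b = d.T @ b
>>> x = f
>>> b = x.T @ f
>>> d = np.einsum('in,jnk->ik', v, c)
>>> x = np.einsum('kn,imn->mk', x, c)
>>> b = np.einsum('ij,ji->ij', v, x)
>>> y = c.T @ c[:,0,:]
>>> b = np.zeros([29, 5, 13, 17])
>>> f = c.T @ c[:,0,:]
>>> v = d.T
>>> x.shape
(17, 13)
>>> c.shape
(5, 17, 7)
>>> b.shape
(29, 5, 13, 17)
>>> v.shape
(7, 13)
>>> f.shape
(7, 17, 7)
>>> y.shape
(7, 17, 7)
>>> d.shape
(13, 7)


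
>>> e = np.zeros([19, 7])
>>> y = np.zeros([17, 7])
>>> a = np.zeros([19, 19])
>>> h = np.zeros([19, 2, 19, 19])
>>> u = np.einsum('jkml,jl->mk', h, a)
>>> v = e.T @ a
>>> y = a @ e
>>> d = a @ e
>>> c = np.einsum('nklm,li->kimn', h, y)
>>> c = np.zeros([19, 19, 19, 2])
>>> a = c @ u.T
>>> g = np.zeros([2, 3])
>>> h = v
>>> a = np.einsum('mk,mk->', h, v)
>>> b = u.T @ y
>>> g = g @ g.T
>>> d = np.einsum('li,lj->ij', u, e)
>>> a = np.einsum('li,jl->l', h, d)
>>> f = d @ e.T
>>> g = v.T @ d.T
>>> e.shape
(19, 7)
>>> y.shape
(19, 7)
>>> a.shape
(7,)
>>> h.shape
(7, 19)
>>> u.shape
(19, 2)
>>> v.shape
(7, 19)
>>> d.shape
(2, 7)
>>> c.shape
(19, 19, 19, 2)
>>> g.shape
(19, 2)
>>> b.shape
(2, 7)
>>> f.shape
(2, 19)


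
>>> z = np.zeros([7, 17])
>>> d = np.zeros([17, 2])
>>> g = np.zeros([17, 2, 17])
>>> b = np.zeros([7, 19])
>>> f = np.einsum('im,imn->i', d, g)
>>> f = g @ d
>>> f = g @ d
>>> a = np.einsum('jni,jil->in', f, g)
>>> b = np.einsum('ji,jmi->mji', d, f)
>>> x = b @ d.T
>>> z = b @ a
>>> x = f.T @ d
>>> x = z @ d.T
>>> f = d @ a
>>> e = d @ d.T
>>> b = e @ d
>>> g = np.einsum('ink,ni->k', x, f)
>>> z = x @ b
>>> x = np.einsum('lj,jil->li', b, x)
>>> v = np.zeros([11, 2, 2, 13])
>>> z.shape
(2, 17, 2)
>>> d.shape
(17, 2)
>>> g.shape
(17,)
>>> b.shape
(17, 2)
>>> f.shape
(17, 2)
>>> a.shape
(2, 2)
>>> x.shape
(17, 17)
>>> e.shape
(17, 17)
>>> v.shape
(11, 2, 2, 13)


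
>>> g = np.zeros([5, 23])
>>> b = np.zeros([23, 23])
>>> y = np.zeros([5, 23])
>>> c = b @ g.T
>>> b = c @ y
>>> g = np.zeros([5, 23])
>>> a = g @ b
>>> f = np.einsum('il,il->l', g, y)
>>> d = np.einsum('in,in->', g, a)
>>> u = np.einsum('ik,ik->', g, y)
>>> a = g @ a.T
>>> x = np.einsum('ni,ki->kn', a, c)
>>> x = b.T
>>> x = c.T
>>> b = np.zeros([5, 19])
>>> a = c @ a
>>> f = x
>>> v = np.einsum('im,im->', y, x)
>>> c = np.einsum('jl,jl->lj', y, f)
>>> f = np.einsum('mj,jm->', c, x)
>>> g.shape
(5, 23)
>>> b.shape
(5, 19)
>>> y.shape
(5, 23)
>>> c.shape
(23, 5)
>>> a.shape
(23, 5)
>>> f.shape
()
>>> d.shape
()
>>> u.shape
()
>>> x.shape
(5, 23)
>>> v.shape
()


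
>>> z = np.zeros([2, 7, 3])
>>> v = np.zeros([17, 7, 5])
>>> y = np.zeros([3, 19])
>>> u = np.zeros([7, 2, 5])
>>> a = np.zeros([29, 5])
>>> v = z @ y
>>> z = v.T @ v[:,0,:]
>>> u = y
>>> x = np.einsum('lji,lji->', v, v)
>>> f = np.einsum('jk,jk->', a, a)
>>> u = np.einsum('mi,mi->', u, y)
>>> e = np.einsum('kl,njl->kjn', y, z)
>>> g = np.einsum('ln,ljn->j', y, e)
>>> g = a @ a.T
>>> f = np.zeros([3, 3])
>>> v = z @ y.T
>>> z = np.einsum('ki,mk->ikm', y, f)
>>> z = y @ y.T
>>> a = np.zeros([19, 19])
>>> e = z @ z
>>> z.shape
(3, 3)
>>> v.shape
(19, 7, 3)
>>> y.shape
(3, 19)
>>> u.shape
()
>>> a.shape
(19, 19)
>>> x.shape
()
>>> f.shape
(3, 3)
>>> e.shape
(3, 3)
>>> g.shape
(29, 29)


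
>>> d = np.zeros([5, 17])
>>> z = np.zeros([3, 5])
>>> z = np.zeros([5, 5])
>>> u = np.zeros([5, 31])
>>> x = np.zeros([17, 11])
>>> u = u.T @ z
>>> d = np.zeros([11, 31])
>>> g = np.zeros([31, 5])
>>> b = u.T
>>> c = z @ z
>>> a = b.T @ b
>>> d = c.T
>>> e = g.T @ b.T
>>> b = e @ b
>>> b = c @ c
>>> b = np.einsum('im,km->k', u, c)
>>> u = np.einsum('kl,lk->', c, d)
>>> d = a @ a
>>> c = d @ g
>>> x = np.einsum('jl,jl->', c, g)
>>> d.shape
(31, 31)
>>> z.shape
(5, 5)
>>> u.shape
()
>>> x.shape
()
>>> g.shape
(31, 5)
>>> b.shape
(5,)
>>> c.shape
(31, 5)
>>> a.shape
(31, 31)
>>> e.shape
(5, 5)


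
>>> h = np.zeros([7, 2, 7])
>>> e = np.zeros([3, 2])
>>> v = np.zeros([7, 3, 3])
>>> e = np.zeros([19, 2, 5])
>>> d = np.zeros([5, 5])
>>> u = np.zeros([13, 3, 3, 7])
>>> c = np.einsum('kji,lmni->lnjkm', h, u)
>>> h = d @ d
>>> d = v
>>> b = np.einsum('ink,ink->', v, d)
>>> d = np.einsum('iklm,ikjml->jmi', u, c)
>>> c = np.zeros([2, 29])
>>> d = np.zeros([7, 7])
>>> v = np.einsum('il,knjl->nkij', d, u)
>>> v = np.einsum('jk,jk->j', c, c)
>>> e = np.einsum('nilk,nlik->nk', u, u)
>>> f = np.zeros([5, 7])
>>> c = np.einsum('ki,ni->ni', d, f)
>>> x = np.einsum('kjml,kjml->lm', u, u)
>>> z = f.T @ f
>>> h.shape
(5, 5)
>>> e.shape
(13, 7)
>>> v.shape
(2,)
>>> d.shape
(7, 7)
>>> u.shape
(13, 3, 3, 7)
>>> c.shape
(5, 7)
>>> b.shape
()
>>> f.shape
(5, 7)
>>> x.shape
(7, 3)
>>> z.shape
(7, 7)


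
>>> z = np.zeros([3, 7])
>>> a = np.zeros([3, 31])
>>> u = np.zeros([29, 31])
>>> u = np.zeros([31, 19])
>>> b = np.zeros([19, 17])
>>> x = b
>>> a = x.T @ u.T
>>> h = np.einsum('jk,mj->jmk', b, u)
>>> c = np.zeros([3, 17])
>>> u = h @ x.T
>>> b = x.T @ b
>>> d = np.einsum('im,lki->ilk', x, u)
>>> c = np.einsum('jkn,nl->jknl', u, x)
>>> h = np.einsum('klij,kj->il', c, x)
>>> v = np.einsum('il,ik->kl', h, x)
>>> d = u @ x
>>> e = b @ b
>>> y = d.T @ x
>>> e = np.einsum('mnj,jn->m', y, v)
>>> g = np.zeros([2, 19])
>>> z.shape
(3, 7)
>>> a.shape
(17, 31)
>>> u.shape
(19, 31, 19)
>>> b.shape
(17, 17)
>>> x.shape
(19, 17)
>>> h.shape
(19, 31)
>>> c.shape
(19, 31, 19, 17)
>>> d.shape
(19, 31, 17)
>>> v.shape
(17, 31)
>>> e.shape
(17,)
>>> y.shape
(17, 31, 17)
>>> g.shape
(2, 19)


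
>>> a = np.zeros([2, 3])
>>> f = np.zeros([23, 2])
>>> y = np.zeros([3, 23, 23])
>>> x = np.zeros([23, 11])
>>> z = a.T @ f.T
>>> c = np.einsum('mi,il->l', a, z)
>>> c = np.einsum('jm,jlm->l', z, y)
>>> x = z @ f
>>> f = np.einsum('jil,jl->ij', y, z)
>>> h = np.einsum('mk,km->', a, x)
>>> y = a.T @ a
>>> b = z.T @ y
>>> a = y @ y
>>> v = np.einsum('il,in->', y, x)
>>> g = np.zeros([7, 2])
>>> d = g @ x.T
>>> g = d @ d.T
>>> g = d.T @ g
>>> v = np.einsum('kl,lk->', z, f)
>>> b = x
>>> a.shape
(3, 3)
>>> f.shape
(23, 3)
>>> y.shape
(3, 3)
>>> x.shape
(3, 2)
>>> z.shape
(3, 23)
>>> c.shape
(23,)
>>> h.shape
()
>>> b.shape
(3, 2)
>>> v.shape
()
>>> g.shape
(3, 7)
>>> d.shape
(7, 3)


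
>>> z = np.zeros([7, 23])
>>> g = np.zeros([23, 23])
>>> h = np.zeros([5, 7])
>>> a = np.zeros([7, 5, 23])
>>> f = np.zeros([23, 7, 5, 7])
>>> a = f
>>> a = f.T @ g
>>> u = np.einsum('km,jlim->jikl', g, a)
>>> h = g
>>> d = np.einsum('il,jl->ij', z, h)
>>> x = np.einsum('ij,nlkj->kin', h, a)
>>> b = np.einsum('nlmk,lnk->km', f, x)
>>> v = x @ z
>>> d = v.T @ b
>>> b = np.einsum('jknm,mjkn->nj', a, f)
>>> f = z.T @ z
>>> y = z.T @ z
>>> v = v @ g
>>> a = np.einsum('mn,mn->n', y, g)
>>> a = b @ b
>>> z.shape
(7, 23)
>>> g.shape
(23, 23)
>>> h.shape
(23, 23)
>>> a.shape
(7, 7)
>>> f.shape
(23, 23)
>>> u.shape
(7, 7, 23, 5)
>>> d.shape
(23, 23, 5)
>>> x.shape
(7, 23, 7)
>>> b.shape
(7, 7)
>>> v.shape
(7, 23, 23)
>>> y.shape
(23, 23)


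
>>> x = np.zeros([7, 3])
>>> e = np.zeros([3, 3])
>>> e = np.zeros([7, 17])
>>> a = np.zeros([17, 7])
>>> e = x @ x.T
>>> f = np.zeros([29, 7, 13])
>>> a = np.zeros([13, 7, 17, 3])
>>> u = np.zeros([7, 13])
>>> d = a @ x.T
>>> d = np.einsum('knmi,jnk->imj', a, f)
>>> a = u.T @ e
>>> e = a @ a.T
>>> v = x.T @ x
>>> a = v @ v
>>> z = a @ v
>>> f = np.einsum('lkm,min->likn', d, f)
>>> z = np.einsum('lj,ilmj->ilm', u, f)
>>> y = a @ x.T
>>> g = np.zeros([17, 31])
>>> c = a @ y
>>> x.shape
(7, 3)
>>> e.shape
(13, 13)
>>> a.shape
(3, 3)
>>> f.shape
(3, 7, 17, 13)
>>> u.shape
(7, 13)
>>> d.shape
(3, 17, 29)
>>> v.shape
(3, 3)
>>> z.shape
(3, 7, 17)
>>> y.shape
(3, 7)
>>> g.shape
(17, 31)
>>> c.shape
(3, 7)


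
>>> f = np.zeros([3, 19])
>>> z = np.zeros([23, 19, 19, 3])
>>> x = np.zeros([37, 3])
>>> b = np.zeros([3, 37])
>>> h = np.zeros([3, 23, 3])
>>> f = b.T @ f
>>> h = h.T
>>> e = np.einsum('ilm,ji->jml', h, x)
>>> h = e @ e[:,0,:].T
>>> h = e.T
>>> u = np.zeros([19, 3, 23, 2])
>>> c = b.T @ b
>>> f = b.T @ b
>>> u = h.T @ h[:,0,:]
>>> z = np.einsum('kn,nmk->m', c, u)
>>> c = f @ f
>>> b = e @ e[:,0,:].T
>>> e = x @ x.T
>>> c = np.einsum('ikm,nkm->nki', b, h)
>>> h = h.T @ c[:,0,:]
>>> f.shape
(37, 37)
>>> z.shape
(3,)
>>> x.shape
(37, 3)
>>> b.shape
(37, 3, 37)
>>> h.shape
(37, 3, 37)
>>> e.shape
(37, 37)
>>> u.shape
(37, 3, 37)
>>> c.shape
(23, 3, 37)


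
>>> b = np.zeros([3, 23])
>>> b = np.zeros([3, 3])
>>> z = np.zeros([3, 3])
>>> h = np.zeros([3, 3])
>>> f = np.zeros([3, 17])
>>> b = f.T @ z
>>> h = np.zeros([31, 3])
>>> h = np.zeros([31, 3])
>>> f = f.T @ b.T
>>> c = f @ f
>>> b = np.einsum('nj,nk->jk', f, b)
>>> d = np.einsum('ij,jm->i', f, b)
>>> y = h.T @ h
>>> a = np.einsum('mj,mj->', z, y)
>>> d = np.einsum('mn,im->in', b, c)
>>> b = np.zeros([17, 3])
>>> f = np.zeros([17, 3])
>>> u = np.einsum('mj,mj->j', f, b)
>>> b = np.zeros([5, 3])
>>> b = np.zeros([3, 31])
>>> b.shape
(3, 31)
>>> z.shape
(3, 3)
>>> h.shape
(31, 3)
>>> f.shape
(17, 3)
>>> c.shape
(17, 17)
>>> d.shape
(17, 3)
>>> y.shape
(3, 3)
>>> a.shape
()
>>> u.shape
(3,)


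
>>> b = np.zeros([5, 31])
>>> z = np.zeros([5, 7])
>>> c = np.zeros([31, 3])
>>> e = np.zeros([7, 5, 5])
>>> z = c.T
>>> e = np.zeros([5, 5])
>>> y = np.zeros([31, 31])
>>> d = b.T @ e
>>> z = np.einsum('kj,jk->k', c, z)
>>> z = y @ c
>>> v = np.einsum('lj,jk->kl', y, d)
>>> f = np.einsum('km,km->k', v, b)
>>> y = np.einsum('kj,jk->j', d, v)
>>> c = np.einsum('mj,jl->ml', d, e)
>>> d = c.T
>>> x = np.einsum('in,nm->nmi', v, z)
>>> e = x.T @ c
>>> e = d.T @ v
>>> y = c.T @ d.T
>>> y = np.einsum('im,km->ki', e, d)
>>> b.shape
(5, 31)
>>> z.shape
(31, 3)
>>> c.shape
(31, 5)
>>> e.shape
(31, 31)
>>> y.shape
(5, 31)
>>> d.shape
(5, 31)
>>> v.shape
(5, 31)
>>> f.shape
(5,)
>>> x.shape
(31, 3, 5)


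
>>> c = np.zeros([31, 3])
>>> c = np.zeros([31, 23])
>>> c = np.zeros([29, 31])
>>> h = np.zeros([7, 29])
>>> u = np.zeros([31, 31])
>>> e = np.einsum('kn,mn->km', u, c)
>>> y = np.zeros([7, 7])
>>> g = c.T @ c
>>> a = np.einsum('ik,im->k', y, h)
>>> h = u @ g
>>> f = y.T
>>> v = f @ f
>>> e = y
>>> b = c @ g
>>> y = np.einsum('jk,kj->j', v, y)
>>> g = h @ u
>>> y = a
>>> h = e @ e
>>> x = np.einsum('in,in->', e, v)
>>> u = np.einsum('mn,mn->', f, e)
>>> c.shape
(29, 31)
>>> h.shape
(7, 7)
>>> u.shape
()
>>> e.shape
(7, 7)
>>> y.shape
(7,)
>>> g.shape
(31, 31)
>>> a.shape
(7,)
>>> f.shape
(7, 7)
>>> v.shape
(7, 7)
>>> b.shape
(29, 31)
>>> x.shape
()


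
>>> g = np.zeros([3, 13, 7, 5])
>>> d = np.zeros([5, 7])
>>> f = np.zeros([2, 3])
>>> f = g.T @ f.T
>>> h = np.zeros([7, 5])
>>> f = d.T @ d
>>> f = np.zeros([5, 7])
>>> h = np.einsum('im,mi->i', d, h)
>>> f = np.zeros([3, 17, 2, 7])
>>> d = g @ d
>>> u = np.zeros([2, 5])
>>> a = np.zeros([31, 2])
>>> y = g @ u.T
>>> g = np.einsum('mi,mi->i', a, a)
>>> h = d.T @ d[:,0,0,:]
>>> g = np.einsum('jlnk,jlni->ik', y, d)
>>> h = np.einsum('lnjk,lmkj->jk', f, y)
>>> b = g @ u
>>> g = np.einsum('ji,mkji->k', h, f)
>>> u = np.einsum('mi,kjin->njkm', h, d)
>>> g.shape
(17,)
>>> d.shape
(3, 13, 7, 7)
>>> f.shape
(3, 17, 2, 7)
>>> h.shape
(2, 7)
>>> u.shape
(7, 13, 3, 2)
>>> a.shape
(31, 2)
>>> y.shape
(3, 13, 7, 2)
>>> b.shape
(7, 5)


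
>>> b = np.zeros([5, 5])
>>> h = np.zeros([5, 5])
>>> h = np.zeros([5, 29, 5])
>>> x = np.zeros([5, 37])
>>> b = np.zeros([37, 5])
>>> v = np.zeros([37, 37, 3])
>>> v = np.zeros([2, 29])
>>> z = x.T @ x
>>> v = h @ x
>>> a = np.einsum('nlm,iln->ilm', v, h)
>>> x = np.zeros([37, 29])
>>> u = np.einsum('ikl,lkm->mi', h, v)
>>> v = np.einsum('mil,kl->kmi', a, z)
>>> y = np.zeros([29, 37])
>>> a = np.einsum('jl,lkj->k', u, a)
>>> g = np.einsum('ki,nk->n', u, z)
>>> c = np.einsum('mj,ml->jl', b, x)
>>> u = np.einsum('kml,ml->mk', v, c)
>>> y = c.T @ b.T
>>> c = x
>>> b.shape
(37, 5)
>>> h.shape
(5, 29, 5)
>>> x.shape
(37, 29)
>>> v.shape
(37, 5, 29)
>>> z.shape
(37, 37)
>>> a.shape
(29,)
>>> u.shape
(5, 37)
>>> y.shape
(29, 37)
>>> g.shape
(37,)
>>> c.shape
(37, 29)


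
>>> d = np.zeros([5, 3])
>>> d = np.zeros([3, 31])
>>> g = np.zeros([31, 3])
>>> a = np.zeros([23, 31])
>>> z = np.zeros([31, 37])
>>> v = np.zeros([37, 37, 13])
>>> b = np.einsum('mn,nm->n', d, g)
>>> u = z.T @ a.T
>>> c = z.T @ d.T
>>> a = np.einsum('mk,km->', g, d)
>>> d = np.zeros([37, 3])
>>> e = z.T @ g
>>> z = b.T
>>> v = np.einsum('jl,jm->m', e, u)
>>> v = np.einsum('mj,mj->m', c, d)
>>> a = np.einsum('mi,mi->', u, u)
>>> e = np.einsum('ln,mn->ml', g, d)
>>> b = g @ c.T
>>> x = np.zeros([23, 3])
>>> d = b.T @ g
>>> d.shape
(37, 3)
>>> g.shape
(31, 3)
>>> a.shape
()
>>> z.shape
(31,)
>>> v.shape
(37,)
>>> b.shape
(31, 37)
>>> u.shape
(37, 23)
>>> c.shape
(37, 3)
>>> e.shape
(37, 31)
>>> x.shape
(23, 3)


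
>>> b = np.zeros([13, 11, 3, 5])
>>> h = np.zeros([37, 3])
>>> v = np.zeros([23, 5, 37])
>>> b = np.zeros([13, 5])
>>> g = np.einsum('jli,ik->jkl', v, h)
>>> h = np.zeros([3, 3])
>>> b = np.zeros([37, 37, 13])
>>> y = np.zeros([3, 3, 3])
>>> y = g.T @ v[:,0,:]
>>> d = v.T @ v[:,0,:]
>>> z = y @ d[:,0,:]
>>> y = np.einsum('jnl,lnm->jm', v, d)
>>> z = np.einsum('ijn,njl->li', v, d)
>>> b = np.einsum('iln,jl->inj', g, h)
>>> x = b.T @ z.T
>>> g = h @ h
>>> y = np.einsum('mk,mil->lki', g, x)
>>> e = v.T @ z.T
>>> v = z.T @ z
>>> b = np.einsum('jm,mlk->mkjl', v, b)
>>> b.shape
(23, 3, 23, 5)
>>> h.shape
(3, 3)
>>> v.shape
(23, 23)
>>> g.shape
(3, 3)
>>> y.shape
(37, 3, 5)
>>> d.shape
(37, 5, 37)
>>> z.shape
(37, 23)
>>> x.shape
(3, 5, 37)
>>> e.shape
(37, 5, 37)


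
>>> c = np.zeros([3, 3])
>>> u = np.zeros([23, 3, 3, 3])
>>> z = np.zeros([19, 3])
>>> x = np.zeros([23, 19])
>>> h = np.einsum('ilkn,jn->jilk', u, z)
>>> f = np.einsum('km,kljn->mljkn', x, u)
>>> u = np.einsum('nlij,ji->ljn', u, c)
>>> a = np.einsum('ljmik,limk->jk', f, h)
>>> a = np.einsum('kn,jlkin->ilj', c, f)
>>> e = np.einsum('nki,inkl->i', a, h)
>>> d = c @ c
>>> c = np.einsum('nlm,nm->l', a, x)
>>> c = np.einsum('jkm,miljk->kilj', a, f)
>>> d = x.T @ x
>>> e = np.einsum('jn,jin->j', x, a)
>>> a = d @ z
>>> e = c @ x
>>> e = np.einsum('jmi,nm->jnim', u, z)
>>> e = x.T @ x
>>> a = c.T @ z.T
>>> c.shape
(3, 3, 3, 23)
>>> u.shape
(3, 3, 23)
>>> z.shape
(19, 3)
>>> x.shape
(23, 19)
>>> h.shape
(19, 23, 3, 3)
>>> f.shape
(19, 3, 3, 23, 3)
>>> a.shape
(23, 3, 3, 19)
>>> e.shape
(19, 19)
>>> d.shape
(19, 19)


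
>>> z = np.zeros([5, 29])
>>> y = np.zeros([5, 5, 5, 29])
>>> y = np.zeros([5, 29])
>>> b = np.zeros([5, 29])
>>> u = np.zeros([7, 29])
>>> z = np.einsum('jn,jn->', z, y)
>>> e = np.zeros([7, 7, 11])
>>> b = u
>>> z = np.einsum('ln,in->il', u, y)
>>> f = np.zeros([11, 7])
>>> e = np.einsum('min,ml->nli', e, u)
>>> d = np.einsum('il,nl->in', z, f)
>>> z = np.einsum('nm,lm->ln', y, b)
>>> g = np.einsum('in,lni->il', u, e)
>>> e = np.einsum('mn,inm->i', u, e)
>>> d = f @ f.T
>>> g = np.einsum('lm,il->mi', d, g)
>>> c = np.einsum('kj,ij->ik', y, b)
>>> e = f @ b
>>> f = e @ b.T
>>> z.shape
(7, 5)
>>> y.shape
(5, 29)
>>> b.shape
(7, 29)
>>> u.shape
(7, 29)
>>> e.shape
(11, 29)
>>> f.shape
(11, 7)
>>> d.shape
(11, 11)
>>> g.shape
(11, 7)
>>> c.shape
(7, 5)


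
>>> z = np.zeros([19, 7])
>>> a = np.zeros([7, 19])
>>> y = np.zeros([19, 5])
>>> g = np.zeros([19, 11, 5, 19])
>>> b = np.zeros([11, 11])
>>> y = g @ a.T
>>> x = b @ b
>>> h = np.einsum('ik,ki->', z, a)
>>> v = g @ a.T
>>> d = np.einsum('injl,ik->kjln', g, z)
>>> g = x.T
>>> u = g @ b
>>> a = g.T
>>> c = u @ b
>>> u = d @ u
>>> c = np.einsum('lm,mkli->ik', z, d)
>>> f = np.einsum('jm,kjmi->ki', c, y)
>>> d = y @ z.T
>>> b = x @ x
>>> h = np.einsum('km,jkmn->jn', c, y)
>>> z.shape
(19, 7)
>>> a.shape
(11, 11)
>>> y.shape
(19, 11, 5, 7)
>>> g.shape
(11, 11)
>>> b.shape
(11, 11)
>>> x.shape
(11, 11)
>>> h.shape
(19, 7)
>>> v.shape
(19, 11, 5, 7)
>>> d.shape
(19, 11, 5, 19)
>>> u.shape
(7, 5, 19, 11)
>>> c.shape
(11, 5)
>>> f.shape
(19, 7)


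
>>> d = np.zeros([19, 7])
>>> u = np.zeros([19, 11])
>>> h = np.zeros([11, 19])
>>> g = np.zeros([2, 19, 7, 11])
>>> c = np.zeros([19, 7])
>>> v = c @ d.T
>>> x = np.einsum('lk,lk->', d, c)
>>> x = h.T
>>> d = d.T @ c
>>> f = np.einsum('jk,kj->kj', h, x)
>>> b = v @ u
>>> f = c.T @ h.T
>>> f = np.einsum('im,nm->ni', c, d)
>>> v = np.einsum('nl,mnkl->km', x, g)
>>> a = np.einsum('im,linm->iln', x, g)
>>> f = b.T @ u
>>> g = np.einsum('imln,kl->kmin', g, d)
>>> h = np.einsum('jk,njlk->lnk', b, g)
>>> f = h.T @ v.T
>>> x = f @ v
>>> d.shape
(7, 7)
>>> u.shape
(19, 11)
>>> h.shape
(2, 7, 11)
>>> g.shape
(7, 19, 2, 11)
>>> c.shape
(19, 7)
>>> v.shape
(7, 2)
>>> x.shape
(11, 7, 2)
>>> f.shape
(11, 7, 7)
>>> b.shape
(19, 11)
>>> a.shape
(19, 2, 7)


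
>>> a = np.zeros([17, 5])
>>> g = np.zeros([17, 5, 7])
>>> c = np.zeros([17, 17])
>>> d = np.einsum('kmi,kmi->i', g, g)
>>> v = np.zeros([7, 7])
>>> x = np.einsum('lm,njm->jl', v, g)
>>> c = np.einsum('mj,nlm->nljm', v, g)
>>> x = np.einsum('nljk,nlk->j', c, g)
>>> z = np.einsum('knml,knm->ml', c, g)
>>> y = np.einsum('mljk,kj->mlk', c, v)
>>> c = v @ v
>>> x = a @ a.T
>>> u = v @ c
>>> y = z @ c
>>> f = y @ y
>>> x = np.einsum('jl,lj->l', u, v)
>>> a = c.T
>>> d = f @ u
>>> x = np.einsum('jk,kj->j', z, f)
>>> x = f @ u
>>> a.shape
(7, 7)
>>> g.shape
(17, 5, 7)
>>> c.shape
(7, 7)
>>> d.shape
(7, 7)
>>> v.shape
(7, 7)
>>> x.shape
(7, 7)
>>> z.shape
(7, 7)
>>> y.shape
(7, 7)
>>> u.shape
(7, 7)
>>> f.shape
(7, 7)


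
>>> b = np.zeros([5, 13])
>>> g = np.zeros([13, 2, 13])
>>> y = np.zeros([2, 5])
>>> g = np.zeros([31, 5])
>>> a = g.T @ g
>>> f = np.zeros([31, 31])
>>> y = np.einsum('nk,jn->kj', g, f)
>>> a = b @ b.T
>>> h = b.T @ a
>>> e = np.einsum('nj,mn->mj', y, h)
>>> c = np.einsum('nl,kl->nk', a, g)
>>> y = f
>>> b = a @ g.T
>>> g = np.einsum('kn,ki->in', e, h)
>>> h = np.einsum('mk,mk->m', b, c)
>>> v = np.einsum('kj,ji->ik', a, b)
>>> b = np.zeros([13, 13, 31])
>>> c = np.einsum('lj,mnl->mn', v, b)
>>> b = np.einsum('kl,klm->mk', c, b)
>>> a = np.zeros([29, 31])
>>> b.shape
(31, 13)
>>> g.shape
(5, 31)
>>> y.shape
(31, 31)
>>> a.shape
(29, 31)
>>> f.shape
(31, 31)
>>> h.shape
(5,)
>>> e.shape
(13, 31)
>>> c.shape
(13, 13)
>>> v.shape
(31, 5)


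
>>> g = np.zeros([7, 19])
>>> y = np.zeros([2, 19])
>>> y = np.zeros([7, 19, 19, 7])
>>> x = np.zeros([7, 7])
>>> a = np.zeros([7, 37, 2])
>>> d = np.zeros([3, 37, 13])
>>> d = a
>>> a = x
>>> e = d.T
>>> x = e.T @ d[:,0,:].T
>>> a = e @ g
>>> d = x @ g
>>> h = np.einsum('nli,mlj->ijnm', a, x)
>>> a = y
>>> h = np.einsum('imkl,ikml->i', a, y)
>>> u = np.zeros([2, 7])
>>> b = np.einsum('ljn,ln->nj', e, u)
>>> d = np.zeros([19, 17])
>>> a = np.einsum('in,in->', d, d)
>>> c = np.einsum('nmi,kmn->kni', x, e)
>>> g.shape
(7, 19)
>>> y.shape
(7, 19, 19, 7)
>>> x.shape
(7, 37, 7)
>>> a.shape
()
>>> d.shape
(19, 17)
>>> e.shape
(2, 37, 7)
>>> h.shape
(7,)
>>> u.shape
(2, 7)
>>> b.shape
(7, 37)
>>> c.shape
(2, 7, 7)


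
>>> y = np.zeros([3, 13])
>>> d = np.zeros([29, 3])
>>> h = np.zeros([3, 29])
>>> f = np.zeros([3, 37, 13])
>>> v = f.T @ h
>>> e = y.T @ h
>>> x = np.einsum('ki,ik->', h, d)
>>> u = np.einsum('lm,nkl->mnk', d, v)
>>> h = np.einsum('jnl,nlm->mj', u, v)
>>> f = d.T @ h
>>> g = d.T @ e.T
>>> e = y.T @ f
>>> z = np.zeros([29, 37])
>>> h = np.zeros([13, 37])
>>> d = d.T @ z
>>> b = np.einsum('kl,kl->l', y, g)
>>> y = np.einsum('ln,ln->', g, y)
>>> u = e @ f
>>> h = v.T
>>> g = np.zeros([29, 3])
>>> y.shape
()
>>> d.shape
(3, 37)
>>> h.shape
(29, 37, 13)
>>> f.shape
(3, 3)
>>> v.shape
(13, 37, 29)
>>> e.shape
(13, 3)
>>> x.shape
()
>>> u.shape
(13, 3)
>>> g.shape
(29, 3)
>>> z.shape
(29, 37)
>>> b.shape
(13,)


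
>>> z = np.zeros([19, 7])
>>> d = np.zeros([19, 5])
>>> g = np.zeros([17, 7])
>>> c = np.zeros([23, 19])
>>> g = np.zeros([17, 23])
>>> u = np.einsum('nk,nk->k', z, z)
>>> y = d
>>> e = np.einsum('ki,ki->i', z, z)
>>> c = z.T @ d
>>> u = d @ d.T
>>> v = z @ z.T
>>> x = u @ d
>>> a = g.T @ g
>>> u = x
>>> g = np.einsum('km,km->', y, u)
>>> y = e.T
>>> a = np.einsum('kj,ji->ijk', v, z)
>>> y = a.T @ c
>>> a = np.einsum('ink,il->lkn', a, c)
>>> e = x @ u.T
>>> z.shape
(19, 7)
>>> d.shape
(19, 5)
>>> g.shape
()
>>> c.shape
(7, 5)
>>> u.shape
(19, 5)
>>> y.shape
(19, 19, 5)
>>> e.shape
(19, 19)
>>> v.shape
(19, 19)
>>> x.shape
(19, 5)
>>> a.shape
(5, 19, 19)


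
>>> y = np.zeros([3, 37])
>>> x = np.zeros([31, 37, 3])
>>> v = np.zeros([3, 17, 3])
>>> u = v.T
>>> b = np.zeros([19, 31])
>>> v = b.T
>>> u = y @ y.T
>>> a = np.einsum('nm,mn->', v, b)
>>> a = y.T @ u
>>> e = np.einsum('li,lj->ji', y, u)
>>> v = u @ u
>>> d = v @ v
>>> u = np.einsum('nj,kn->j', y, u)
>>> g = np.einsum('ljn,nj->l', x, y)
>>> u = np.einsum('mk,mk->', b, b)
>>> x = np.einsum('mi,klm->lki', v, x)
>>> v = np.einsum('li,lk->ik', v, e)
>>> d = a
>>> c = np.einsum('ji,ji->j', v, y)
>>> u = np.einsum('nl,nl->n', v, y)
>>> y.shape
(3, 37)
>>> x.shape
(37, 31, 3)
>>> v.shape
(3, 37)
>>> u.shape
(3,)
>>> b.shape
(19, 31)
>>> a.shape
(37, 3)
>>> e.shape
(3, 37)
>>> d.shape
(37, 3)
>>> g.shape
(31,)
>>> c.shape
(3,)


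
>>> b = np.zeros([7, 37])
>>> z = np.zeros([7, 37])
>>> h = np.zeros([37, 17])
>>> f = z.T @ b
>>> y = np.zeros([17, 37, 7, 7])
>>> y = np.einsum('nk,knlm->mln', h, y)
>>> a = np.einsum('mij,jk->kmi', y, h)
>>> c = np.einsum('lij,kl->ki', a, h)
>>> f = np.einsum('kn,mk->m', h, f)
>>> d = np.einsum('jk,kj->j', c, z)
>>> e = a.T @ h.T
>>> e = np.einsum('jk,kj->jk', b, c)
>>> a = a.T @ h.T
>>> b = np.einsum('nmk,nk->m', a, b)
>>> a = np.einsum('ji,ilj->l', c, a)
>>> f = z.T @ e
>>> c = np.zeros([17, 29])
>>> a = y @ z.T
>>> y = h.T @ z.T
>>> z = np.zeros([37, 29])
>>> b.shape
(7,)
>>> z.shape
(37, 29)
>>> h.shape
(37, 17)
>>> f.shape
(37, 37)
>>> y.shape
(17, 7)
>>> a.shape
(7, 7, 7)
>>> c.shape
(17, 29)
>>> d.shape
(37,)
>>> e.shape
(7, 37)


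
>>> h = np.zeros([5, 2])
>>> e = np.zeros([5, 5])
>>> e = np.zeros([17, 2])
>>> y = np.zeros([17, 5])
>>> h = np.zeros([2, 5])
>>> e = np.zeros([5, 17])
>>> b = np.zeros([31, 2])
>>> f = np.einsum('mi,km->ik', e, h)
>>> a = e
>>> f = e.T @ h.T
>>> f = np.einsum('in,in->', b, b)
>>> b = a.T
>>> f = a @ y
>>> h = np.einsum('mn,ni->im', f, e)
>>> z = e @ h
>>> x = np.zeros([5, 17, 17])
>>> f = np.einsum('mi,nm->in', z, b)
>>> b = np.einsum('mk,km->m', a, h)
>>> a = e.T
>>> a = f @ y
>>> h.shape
(17, 5)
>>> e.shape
(5, 17)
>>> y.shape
(17, 5)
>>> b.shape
(5,)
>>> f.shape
(5, 17)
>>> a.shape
(5, 5)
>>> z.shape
(5, 5)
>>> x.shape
(5, 17, 17)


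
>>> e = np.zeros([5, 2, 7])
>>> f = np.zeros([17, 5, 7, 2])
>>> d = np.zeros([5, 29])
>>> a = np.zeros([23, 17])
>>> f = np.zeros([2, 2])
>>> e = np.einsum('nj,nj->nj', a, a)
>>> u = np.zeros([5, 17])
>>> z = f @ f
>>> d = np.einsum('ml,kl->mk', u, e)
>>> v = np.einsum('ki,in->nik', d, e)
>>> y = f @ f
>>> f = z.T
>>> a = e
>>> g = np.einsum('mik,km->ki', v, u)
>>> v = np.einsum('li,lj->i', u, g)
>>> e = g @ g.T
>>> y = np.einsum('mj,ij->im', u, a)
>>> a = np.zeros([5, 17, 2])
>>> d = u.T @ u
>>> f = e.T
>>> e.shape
(5, 5)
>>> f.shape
(5, 5)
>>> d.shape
(17, 17)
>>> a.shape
(5, 17, 2)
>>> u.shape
(5, 17)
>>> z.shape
(2, 2)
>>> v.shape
(17,)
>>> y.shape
(23, 5)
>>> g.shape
(5, 23)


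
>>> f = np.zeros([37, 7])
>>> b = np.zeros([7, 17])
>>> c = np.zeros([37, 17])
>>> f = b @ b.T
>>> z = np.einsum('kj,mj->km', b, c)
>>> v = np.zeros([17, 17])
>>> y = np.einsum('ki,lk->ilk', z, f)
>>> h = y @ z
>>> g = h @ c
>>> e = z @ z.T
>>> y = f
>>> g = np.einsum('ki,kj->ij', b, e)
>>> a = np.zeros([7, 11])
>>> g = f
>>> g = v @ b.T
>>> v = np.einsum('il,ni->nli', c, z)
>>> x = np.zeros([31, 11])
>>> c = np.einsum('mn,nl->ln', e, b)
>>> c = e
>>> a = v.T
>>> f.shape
(7, 7)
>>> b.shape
(7, 17)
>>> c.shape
(7, 7)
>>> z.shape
(7, 37)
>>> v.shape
(7, 17, 37)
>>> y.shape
(7, 7)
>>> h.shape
(37, 7, 37)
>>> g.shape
(17, 7)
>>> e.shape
(7, 7)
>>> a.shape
(37, 17, 7)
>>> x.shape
(31, 11)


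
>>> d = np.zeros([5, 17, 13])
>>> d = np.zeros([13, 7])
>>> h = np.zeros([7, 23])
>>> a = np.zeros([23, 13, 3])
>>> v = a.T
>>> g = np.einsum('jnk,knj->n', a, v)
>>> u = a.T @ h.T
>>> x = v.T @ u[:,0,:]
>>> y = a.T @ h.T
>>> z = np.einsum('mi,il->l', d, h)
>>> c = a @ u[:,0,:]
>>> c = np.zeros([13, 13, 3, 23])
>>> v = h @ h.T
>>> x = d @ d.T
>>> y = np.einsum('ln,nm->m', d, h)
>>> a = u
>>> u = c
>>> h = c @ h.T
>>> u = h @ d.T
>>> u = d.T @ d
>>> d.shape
(13, 7)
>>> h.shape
(13, 13, 3, 7)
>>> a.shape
(3, 13, 7)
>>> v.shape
(7, 7)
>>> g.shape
(13,)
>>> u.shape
(7, 7)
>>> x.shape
(13, 13)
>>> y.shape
(23,)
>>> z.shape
(23,)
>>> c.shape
(13, 13, 3, 23)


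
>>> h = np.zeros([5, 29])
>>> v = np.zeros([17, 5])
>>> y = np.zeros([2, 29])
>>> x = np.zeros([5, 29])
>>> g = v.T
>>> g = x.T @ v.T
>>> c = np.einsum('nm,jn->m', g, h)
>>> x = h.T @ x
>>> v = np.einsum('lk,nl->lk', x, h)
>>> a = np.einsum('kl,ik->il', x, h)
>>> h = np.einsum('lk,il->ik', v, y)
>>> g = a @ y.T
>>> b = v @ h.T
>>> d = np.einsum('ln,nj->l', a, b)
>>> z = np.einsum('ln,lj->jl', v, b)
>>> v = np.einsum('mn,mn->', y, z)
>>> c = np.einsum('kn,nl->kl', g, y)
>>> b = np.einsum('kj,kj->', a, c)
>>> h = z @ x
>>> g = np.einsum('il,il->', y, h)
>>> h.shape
(2, 29)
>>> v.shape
()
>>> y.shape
(2, 29)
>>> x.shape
(29, 29)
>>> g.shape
()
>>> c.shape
(5, 29)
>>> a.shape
(5, 29)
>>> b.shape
()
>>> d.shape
(5,)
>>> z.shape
(2, 29)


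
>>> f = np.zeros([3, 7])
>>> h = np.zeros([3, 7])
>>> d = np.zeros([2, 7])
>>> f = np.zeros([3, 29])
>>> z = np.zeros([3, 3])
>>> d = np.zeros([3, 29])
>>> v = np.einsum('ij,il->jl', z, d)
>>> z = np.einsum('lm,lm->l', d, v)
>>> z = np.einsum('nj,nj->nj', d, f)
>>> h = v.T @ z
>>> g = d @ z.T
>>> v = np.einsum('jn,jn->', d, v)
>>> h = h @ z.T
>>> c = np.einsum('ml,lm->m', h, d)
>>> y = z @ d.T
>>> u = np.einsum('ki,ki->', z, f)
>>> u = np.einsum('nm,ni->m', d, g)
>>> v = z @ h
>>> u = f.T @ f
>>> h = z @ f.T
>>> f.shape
(3, 29)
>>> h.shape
(3, 3)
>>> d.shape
(3, 29)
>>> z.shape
(3, 29)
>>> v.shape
(3, 3)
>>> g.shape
(3, 3)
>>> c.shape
(29,)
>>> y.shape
(3, 3)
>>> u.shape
(29, 29)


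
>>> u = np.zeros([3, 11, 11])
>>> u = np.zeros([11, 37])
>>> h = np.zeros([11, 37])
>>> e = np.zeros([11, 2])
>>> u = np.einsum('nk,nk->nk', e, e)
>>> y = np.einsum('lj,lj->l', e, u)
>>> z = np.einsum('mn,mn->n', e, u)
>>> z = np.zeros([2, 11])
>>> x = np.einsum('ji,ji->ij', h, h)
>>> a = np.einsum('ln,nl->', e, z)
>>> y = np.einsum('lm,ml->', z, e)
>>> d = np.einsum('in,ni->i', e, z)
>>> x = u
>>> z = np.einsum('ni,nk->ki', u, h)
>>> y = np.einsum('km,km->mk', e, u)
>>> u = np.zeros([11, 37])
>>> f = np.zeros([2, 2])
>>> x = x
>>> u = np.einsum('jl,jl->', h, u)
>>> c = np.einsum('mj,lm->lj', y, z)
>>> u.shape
()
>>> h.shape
(11, 37)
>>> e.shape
(11, 2)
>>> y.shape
(2, 11)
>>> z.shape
(37, 2)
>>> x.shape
(11, 2)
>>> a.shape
()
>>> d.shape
(11,)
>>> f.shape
(2, 2)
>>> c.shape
(37, 11)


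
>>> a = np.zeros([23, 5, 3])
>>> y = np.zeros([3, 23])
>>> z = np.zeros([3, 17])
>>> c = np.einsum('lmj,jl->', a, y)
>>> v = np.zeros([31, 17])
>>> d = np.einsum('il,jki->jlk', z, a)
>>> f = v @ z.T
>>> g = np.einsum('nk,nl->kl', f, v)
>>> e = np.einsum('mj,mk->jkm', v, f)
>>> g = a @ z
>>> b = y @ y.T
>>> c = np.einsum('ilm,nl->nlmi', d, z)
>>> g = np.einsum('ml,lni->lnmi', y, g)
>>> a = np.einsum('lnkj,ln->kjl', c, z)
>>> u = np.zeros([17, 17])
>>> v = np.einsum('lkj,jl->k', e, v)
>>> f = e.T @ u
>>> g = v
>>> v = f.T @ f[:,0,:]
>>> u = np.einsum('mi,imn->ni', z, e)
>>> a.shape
(5, 23, 3)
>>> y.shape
(3, 23)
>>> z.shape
(3, 17)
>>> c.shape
(3, 17, 5, 23)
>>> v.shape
(17, 3, 17)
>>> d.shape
(23, 17, 5)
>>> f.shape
(31, 3, 17)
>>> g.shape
(3,)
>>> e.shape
(17, 3, 31)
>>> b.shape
(3, 3)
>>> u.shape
(31, 17)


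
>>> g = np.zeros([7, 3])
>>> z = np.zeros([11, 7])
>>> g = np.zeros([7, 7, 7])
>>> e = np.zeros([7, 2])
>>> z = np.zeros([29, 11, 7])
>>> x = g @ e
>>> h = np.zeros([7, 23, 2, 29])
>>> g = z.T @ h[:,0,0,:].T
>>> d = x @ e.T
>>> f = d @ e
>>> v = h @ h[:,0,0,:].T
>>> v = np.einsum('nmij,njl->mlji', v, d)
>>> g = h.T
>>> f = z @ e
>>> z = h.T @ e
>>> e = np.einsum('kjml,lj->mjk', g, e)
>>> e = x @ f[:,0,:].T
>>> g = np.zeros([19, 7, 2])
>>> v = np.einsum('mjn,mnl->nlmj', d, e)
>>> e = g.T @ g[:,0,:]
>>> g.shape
(19, 7, 2)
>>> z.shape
(29, 2, 23, 2)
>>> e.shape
(2, 7, 2)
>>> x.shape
(7, 7, 2)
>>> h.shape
(7, 23, 2, 29)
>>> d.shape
(7, 7, 7)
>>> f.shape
(29, 11, 2)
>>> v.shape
(7, 29, 7, 7)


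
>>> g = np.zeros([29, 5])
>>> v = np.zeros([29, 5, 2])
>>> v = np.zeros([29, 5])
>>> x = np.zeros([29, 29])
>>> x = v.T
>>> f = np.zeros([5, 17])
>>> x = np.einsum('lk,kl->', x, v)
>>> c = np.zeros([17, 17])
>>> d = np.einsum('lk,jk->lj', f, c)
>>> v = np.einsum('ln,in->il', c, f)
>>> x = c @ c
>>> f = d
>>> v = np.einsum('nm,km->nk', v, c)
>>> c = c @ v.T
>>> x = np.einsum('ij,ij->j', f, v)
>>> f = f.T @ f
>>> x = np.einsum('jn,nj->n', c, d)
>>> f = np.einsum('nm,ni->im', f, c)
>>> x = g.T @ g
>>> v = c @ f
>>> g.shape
(29, 5)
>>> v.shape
(17, 17)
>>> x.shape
(5, 5)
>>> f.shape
(5, 17)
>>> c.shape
(17, 5)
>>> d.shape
(5, 17)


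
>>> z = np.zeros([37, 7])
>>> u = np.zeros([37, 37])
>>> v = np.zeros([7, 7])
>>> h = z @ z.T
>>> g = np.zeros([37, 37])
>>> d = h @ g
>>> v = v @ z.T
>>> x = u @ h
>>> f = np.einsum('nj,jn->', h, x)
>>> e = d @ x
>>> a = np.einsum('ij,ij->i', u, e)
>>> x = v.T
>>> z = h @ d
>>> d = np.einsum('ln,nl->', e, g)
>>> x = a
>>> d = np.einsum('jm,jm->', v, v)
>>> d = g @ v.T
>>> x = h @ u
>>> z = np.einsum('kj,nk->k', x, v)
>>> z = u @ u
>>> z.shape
(37, 37)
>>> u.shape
(37, 37)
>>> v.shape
(7, 37)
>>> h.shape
(37, 37)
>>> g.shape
(37, 37)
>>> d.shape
(37, 7)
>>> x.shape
(37, 37)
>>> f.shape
()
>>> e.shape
(37, 37)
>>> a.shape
(37,)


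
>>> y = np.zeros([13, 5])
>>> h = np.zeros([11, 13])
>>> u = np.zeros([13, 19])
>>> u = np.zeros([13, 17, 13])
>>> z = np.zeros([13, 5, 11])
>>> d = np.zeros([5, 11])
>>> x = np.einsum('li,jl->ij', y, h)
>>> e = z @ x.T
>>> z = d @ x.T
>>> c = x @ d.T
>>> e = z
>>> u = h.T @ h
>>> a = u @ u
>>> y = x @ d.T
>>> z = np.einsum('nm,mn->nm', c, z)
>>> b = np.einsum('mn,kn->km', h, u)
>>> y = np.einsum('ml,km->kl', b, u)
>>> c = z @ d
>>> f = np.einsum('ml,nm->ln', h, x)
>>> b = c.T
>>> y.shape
(13, 11)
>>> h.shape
(11, 13)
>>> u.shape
(13, 13)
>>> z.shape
(5, 5)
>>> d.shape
(5, 11)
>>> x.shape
(5, 11)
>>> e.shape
(5, 5)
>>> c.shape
(5, 11)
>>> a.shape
(13, 13)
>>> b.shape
(11, 5)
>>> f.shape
(13, 5)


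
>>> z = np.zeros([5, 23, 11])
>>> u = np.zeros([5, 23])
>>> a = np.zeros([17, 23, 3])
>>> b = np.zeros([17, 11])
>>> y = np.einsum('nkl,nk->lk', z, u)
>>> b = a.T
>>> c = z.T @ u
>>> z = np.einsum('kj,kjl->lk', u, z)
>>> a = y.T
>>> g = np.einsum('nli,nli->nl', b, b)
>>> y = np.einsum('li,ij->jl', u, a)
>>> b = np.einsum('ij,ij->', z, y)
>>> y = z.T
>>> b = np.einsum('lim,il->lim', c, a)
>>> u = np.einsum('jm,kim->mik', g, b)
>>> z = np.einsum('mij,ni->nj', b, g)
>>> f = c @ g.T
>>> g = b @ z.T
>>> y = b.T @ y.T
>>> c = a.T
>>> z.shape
(3, 23)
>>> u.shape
(23, 23, 11)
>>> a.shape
(23, 11)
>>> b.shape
(11, 23, 23)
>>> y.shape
(23, 23, 5)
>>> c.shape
(11, 23)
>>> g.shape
(11, 23, 3)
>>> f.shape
(11, 23, 3)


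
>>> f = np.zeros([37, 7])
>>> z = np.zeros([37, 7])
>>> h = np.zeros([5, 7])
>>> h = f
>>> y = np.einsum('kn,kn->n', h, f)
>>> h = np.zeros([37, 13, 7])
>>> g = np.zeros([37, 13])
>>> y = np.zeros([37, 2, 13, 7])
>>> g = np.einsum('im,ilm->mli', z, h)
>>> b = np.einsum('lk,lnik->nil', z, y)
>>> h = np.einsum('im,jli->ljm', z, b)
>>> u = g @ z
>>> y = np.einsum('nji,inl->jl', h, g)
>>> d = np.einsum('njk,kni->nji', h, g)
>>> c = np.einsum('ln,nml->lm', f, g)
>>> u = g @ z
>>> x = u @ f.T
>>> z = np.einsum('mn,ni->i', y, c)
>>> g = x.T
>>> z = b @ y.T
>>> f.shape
(37, 7)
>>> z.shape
(2, 13, 2)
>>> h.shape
(13, 2, 7)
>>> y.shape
(2, 37)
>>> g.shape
(37, 13, 7)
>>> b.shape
(2, 13, 37)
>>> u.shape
(7, 13, 7)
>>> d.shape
(13, 2, 37)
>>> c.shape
(37, 13)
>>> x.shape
(7, 13, 37)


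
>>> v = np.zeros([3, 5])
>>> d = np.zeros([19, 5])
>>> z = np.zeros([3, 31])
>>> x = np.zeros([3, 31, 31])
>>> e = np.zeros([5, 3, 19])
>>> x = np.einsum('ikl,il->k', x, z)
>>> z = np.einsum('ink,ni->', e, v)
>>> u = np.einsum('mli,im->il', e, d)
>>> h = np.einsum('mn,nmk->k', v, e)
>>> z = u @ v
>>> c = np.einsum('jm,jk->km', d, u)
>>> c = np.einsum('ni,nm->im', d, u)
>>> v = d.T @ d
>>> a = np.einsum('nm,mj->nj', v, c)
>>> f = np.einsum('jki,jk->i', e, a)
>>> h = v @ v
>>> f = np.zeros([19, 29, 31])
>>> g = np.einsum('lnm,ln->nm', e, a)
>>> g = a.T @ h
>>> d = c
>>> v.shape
(5, 5)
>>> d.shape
(5, 3)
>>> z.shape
(19, 5)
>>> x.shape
(31,)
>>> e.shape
(5, 3, 19)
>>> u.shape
(19, 3)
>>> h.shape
(5, 5)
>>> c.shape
(5, 3)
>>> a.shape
(5, 3)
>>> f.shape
(19, 29, 31)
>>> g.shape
(3, 5)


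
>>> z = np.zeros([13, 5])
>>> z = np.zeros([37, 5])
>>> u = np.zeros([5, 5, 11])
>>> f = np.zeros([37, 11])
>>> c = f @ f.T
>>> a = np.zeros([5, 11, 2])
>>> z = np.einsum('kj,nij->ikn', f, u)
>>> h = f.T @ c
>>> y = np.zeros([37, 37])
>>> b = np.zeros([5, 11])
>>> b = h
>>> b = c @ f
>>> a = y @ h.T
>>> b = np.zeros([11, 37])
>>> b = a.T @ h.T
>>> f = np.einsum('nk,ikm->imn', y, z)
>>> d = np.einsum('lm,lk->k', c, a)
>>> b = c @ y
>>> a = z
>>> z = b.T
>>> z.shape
(37, 37)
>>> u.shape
(5, 5, 11)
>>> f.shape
(5, 5, 37)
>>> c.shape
(37, 37)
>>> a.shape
(5, 37, 5)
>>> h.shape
(11, 37)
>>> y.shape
(37, 37)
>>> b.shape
(37, 37)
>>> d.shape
(11,)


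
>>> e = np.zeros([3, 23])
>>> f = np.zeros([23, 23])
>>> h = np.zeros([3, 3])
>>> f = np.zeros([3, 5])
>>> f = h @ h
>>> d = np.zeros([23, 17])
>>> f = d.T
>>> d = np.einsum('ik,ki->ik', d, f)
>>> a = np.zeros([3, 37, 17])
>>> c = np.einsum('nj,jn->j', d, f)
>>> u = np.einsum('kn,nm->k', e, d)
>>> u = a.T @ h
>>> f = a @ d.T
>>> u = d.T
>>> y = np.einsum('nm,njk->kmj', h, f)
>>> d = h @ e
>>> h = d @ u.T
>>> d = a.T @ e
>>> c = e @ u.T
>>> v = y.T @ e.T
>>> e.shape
(3, 23)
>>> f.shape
(3, 37, 23)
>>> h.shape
(3, 17)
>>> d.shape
(17, 37, 23)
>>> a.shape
(3, 37, 17)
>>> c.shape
(3, 17)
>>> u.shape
(17, 23)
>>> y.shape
(23, 3, 37)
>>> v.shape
(37, 3, 3)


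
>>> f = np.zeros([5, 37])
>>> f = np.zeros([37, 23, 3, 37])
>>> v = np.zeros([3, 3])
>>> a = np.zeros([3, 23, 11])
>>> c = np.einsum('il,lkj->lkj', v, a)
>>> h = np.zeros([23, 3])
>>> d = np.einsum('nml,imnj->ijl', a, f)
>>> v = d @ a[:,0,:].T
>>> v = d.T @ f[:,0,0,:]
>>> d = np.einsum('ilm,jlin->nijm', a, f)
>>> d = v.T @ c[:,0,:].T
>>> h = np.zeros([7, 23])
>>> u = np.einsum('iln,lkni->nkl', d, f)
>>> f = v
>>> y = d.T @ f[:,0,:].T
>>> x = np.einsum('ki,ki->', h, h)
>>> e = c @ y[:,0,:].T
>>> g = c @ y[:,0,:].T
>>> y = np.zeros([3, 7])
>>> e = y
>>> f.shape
(11, 37, 37)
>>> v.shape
(11, 37, 37)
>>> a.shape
(3, 23, 11)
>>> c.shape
(3, 23, 11)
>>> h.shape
(7, 23)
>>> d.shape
(37, 37, 3)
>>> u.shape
(3, 23, 37)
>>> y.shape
(3, 7)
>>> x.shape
()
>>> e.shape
(3, 7)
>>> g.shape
(3, 23, 3)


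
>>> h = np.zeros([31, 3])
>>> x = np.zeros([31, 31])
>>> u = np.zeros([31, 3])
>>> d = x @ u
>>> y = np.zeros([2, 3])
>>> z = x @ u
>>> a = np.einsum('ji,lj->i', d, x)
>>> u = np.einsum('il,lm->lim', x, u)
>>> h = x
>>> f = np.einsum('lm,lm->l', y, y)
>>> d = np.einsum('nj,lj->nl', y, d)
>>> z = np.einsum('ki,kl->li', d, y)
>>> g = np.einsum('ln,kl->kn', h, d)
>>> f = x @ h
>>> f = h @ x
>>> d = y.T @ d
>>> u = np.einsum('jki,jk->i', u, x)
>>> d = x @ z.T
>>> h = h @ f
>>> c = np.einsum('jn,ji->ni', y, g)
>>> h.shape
(31, 31)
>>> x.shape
(31, 31)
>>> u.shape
(3,)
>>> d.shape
(31, 3)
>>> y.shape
(2, 3)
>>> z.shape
(3, 31)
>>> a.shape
(3,)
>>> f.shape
(31, 31)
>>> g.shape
(2, 31)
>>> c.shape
(3, 31)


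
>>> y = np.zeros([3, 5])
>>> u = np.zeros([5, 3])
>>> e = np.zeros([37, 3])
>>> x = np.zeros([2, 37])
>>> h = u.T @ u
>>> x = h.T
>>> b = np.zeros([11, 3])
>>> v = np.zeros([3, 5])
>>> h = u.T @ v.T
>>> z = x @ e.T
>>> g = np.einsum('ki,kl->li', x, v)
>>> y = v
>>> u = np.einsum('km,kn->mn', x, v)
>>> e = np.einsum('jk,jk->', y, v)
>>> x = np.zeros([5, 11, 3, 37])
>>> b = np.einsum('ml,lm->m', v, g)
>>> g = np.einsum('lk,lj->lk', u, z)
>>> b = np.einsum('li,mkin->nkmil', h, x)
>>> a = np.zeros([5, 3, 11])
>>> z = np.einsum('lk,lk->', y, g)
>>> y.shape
(3, 5)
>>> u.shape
(3, 5)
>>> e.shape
()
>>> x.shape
(5, 11, 3, 37)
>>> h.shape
(3, 3)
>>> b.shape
(37, 11, 5, 3, 3)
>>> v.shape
(3, 5)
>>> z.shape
()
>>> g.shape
(3, 5)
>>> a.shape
(5, 3, 11)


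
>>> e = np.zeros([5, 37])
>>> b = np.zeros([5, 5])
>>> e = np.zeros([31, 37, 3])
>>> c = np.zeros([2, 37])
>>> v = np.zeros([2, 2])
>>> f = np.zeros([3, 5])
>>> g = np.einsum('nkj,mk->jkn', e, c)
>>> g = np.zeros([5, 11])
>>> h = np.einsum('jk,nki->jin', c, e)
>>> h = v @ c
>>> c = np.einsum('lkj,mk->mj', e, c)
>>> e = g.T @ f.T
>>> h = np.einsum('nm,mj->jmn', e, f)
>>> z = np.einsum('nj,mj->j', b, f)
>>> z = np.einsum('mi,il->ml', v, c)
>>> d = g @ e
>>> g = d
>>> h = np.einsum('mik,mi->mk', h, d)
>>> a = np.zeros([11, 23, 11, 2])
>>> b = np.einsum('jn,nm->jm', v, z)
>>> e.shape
(11, 3)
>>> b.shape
(2, 3)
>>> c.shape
(2, 3)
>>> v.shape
(2, 2)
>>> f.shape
(3, 5)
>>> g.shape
(5, 3)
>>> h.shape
(5, 11)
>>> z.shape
(2, 3)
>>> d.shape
(5, 3)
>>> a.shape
(11, 23, 11, 2)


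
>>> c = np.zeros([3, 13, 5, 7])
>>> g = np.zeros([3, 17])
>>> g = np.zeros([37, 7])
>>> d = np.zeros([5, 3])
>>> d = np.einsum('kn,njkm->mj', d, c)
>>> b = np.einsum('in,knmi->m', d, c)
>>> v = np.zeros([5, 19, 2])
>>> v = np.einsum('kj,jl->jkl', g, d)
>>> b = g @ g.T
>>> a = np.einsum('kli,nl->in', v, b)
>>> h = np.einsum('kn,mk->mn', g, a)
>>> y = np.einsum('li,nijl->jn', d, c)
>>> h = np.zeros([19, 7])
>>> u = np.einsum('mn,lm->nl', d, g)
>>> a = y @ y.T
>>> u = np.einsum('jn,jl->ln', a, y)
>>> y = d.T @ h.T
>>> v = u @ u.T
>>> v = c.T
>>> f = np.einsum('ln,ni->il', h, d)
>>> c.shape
(3, 13, 5, 7)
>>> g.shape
(37, 7)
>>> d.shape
(7, 13)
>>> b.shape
(37, 37)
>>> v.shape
(7, 5, 13, 3)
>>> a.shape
(5, 5)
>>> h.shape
(19, 7)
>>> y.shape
(13, 19)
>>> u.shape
(3, 5)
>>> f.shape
(13, 19)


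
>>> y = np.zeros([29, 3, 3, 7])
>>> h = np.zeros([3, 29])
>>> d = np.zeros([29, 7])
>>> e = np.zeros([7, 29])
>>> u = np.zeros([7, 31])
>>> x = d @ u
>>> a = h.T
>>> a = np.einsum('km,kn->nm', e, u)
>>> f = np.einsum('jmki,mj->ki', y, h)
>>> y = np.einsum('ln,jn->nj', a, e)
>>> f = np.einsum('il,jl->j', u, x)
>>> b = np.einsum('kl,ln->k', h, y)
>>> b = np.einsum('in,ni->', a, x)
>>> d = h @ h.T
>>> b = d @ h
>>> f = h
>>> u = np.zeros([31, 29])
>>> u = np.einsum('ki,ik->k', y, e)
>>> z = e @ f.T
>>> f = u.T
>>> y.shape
(29, 7)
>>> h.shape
(3, 29)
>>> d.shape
(3, 3)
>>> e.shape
(7, 29)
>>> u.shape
(29,)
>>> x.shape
(29, 31)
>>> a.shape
(31, 29)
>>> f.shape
(29,)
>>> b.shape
(3, 29)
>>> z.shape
(7, 3)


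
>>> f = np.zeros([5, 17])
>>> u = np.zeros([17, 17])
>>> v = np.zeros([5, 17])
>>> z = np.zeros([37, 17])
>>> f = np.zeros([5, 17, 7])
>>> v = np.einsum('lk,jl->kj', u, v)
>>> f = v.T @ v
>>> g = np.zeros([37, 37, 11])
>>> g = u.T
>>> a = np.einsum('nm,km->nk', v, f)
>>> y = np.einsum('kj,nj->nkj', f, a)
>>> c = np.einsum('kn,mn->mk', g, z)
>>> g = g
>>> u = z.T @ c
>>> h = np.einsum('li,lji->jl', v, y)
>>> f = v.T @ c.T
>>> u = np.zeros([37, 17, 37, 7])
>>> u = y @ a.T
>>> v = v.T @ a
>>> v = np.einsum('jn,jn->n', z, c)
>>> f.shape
(5, 37)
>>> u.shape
(17, 5, 17)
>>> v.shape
(17,)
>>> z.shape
(37, 17)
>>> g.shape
(17, 17)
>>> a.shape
(17, 5)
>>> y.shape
(17, 5, 5)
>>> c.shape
(37, 17)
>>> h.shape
(5, 17)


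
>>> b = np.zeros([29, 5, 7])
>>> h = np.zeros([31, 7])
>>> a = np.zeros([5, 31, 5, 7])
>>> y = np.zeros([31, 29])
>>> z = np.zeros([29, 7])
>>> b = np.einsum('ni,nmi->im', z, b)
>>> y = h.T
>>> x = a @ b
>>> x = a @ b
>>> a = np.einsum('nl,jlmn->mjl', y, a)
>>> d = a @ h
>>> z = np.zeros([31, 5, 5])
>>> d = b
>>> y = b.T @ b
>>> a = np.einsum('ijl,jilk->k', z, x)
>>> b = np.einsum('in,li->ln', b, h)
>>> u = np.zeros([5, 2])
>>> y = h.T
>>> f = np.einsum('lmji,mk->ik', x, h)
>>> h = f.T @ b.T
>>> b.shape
(31, 5)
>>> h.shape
(7, 31)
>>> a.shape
(5,)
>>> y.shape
(7, 31)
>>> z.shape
(31, 5, 5)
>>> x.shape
(5, 31, 5, 5)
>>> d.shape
(7, 5)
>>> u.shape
(5, 2)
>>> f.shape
(5, 7)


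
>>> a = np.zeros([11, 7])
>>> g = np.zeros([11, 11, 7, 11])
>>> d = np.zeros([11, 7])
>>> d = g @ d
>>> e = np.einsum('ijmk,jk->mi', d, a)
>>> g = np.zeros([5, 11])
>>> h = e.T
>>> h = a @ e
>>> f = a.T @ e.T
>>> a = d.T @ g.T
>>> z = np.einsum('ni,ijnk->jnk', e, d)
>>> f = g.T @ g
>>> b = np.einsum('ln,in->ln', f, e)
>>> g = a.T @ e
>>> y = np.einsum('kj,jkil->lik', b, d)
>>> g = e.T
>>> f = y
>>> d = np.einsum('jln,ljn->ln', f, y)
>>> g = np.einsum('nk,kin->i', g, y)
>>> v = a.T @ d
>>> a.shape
(7, 7, 11, 5)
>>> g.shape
(7,)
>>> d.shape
(7, 11)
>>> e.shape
(7, 11)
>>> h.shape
(11, 11)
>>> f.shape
(7, 7, 11)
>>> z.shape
(11, 7, 7)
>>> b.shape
(11, 11)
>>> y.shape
(7, 7, 11)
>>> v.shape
(5, 11, 7, 11)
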